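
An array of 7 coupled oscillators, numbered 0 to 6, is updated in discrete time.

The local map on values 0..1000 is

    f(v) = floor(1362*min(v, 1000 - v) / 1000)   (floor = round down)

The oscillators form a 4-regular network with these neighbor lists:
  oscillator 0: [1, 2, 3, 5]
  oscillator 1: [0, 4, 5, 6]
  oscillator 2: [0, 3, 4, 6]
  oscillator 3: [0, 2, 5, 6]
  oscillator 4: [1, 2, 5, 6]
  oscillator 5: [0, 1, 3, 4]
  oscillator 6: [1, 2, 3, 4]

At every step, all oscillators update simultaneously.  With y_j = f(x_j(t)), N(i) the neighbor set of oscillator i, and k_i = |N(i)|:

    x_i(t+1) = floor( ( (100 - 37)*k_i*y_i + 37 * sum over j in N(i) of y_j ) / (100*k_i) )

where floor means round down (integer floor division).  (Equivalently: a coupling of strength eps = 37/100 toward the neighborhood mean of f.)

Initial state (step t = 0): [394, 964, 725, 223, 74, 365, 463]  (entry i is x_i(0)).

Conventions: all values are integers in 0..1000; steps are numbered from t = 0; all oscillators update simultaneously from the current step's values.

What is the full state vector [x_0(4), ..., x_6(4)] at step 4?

Answer: [535, 611, 522, 509, 604, 530, 559]

Derivation:
t=0: [394, 964, 725, 223, 74, 365, 463]
t=1: [450, 193, 380, 379, 206, 404, 473]
t=2: [556, 358, 515, 539, 358, 500, 551]
t=3: [607, 527, 631, 631, 532, 632, 594]
t=4: [535, 611, 522, 509, 604, 530, 559]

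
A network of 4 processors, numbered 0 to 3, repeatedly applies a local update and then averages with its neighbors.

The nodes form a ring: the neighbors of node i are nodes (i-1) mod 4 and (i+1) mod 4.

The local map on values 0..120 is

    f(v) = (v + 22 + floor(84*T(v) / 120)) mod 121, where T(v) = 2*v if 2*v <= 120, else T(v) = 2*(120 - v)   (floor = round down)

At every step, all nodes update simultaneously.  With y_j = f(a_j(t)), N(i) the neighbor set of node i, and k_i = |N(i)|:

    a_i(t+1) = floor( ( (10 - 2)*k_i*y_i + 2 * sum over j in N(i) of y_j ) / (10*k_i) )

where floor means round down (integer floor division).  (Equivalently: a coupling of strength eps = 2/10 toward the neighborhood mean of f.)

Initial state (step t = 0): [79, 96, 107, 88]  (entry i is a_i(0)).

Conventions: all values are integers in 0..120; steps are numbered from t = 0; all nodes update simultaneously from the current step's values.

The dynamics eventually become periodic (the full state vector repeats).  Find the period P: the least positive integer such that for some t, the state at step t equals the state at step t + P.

Answer: 4
Key observation: The state at step 9, [31, 31, 31, 31], reappears at step 13 — and no state repeats earlier — so the cycle the system enters has period 4.

Derivation:
t=0: [79, 96, 107, 88]
t=1: [35, 30, 27, 32]
t=2: [104, 94, 88, 97]
t=3: [27, 30, 32, 30]
t=4: [87, 93, 97, 93]
t=5: [33, 31, 30, 31]
t=6: [100, 96, 94, 96]
t=7: [29, 30, 30, 30]
t=8: [91, 93, 94, 93]
t=9: [31, 31, 31, 31]
t=10: [96, 96, 96, 96]
t=11: [30, 30, 30, 30]
t=12: [94, 94, 94, 94]
t=13: [31, 31, 31, 31]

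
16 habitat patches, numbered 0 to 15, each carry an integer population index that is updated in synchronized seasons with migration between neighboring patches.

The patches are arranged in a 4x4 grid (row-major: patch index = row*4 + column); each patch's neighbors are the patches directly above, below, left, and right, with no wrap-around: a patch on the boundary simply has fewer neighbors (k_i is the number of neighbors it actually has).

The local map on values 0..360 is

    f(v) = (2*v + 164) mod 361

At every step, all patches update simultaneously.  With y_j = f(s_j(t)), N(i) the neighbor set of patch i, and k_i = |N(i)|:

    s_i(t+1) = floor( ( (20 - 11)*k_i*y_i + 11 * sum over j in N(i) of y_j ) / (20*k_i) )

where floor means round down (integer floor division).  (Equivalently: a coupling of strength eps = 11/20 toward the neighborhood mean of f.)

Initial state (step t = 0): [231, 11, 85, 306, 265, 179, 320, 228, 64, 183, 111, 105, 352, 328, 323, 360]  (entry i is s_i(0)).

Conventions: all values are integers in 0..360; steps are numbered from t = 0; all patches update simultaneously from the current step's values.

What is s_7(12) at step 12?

Simulating step by step:
t=0: [231, 11, 85, 306, 265, 179, 320, 228, 64, 183, 111, 105, 352, 328, 323, 360]
t=1: [261, 223, 209, 187, 281, 178, 144, 143, 250, 155, 59, 87, 172, 117, 91, 100]
t=2: [215, 241, 194, 164, 146, 134, 144, 151, 184, 158, 249, 220, 159, 127, 214, 189]
t=3: [209, 219, 178, 140, 129, 113, 132, 132, 138, 136, 229, 216, 117, 112, 202, 211]
t=4: [182, 183, 143, 99, 87, 74, 101, 100, 67, 88, 197, 207, 45, 70, 187, 222]
t=5: [214, 180, 72, 25, 294, 257, 84, 42, 304, 305, 190, 179, 279, 278, 216, 219]
t=6: [157, 230, 268, 249, 123, 221, 294, 241, 37, 148, 189, 195, 112, 214, 249, 217]
t=7: [138, 246, 261, 307, 132, 170, 157, 224, 139, 167, 167, 215, 141, 182, 254, 242]
t=8: [135, 233, 232, 183, 85, 149, 170, 187, 89, 134, 171, 228, 106, 172, 248, 278]
t=9: [198, 201, 226, 198, 244, 157, 159, 184, 230, 133, 171, 241, 141, 136, 253, 315]
t=10: [225, 196, 211, 206, 237, 146, 149, 187, 199, 113, 173, 199, 131, 118, 192, 195]
t=11: [243, 192, 194, 207, 225, 125, 134, 174, 158, 79, 138, 185, 95, 69, 154, 193]
t=12: [251, 181, 173, 191, 198, 138, 97, 152, 223, 220, 128, 154, 275, 280, 154, 163]

Answer: s_7(12) = 152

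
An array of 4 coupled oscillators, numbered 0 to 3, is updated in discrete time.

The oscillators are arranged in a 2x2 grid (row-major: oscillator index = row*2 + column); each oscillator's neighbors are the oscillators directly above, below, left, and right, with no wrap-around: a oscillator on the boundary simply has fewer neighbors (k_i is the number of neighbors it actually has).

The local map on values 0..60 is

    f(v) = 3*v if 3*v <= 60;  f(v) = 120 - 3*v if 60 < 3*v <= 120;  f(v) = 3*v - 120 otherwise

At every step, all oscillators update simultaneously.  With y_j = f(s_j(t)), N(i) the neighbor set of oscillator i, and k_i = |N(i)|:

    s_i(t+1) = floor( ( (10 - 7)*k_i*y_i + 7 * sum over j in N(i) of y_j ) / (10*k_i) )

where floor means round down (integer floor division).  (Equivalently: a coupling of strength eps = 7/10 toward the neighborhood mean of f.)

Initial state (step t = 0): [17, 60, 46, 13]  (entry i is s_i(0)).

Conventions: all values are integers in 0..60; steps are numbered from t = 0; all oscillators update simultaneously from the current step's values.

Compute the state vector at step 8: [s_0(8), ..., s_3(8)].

Simulating step by step:
t=0: [17, 60, 46, 13]
t=1: [42, 49, 36, 39]
t=2: [15, 11, 6, 14]
t=3: [31, 40, 35, 30]
t=4: [13, 19, 24, 14]
t=5: [48, 45, 42, 49]
t=6: [14, 22, 19, 15]
t=7: [51, 46, 47, 52]
t=8: [23, 29, 30, 24]

Answer: [23, 29, 30, 24]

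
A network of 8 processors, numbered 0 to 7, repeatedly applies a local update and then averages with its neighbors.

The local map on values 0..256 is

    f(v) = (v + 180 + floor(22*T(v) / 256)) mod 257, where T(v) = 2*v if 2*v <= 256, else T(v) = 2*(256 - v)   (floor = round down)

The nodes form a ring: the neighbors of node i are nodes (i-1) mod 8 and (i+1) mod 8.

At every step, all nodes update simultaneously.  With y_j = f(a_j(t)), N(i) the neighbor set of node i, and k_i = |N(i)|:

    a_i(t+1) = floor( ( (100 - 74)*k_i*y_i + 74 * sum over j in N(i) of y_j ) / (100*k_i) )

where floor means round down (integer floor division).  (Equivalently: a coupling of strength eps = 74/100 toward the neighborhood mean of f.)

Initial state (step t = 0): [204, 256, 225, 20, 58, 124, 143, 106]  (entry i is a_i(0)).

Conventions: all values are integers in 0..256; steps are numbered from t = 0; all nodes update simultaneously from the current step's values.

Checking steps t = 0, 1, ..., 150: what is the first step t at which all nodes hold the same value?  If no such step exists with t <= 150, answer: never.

Simulating step by step:
t=0: [204, 256, 225, 20, 58, 124, 143, 106]  (not all equal)
t=1: [118, 153, 181, 200, 164, 140, 64, 93]  (not all equal)
t=2: [61, 89, 113, 114, 105, 153, 108, 124]  (not all equal)
t=3: [100, 120, 45, 51, 67, 59, 72, 128]  (not all equal)
t=4: [60, 117, 172, 148, 180, 67, 120, 36]  (not all equal)
t=5: [169, 148, 83, 106, 63, 66, 98, 173]  (not all equal)
t=6: [101, 69, 55, 113, 83, 107, 50, 81]  (not all equal)
t=7: [18, 106, 84, 111, 43, 107, 85, 107]  (not all equal)
t=8: [87, 94, 42, 106, 97, 105, 41, 94]  (not all equal)
t=9: [30, 102, 89, 110, 43, 109, 88, 101]  (not all equal)
t=10: [86, 100, 41, 108, 97, 107, 40, 99]  (not all equal)
t=11: [35, 103, 92, 110, 45, 109, 90, 102]  (not all equal)
t=12: [88, 104, 42, 110, 97, 109, 41, 103]  (not all equal)
t=13: [38, 105, 94, 111, 46, 110, 93, 105]  (not all equal)
t=14: [92, 107, 45, 112, 99, 110, 43, 106]  (not all equal)
t=15: [42, 109, 98, 114, 48, 112, 96, 108]  (not all equal)
t=16: [96, 111, 48, 115, 102, 114, 47, 110]  (not all equal)
t=17: [47, 114, 102, 117, 52, 117, 100, 113]  (not all equal)
t=18: [102, 117, 53, 119, 106, 119, 52, 116]  (not all equal)
t=19: [54, 120, 108, 123, 58, 122, 106, 119]  (not all equal)
t=20: [109, 124, 60, 126, 113, 125, 59, 123]  (not all equal)
t=21: [62, 128, 116, 131, 65, 130, 115, 128]  (not all equal)
t=22: [119, 133, 69, 135, 121, 135, 69, 133]  (not all equal)
t=23: [73, 44, 58, 45, 74, 45, 58, 44]  (not all equal)
t=24: [173, 154, 235, 155, 174, 155, 235, 154]  (not all equal)
t=25: [98, 124, 111, 125, 99, 125, 111, 124]  (not all equal)
t=26: [59, 50, 64, 51, 61, 51, 64, 50]  (not all equal)
t=27: [240, 248, 242, 249, 242, 249, 242, 248]  (not all equal)
t=28: [170, 167, 171, 168, 171, 168, 171, 167]  (not all equal)
t=29: [105, 106, 106, 107, 106, 107, 106, 106]  (not all equal)
t=30: [46, 46, 47, 47, 47, 47, 47, 46]  (not all equal)
t=31: [233, 233, 234, 235, 235, 235, 234, 233]  (not all equal)
t=32: [159, 159, 160, 160, 161, 160, 160, 159]  (not all equal)
t=33: [98, 98, 98, 99, 99, 99, 98, 98]  (not all equal)
t=34: [37, 37, 37, 38, 39, 38, 37, 37]  (not all equal)
t=35: [223, 223, 223, 224, 224, 224, 223, 223]  (not all equal)
t=36: [151, 151, 151, 151, 152, 151, 151, 151]  (not all equal)
t=37: [92, 92, 92, 92, 92, 92, 92, 92]  (all equal)

Answer: 37
Key observation: Synchronization is absorbing here: once all nodes are equal they stay equal, and step 37 is the first all-equal step.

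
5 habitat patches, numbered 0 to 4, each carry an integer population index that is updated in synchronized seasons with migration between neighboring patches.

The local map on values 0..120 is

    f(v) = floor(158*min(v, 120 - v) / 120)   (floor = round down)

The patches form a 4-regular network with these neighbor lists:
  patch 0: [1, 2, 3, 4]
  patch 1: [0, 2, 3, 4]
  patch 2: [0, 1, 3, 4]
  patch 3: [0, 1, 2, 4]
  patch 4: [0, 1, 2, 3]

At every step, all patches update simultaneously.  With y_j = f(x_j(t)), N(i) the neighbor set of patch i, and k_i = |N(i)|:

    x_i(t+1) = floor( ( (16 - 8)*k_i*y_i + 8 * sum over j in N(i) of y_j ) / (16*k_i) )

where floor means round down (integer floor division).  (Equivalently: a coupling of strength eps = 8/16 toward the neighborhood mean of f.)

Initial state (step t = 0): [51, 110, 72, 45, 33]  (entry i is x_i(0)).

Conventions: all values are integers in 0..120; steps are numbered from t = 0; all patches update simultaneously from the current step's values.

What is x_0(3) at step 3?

Answer: x_0(3) = 72

Derivation:
t=0: [51, 110, 72, 45, 33]
t=1: [55, 35, 54, 52, 46]
t=2: [66, 56, 66, 65, 62]
t=3: [72, 72, 72, 72, 73]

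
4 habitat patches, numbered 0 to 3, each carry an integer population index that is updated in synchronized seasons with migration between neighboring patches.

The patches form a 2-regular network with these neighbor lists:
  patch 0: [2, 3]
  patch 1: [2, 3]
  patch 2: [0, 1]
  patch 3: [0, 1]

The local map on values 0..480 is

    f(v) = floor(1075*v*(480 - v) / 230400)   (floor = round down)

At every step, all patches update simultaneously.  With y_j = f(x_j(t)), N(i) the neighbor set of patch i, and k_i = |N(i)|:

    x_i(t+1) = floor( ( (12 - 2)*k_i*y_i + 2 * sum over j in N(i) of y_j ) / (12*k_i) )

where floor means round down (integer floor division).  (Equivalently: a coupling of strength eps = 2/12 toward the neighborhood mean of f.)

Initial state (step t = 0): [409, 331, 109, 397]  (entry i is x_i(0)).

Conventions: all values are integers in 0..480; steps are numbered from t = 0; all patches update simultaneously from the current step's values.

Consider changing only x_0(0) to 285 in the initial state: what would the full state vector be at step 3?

Simulating step by step:
t=0: [285, 331, 109, 397]
t=1: [244, 220, 197, 168]
t=2: [265, 263, 261, 247]
t=3: [265, 266, 265, 267]

Answer: [265, 266, 265, 267]
Key observation: This trace re-runs the system from the modified initial state.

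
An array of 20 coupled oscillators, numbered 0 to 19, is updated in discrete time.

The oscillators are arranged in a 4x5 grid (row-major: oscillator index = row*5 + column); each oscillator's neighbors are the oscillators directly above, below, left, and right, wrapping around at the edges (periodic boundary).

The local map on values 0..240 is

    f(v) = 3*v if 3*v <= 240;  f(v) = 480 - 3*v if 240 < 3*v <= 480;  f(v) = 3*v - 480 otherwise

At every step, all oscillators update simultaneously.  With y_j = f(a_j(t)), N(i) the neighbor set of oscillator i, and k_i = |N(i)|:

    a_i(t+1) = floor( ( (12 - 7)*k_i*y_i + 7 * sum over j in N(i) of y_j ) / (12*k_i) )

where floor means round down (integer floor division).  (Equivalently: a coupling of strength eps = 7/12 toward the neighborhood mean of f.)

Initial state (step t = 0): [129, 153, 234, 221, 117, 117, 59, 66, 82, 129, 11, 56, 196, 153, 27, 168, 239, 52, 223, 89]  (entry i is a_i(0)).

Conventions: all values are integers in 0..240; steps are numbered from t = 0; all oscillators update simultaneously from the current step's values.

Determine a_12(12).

Simulating step by step:
t=0: [129, 153, 234, 221, 117, 117, 59, 66, 82, 129, 11, 56, 196, 153, 27, 168, 239, 52, 223, 89]
t=1: [82, 115, 173, 189, 138, 111, 149, 190, 169, 122, 72, 150, 124, 98, 86, 94, 152, 175, 162, 150]
t=2: [177, 104, 68, 56, 95, 148, 72, 67, 80, 114, 177, 68, 96, 130, 172, 156, 69, 44, 53, 84]
t=3: [81, 168, 182, 186, 166, 81, 178, 208, 187, 131, 63, 182, 171, 128, 88, 83, 161, 166, 156, 153]
t=4: [173, 62, 66, 58, 69, 181, 91, 94, 92, 116, 188, 68, 61, 89, 147, 161, 50, 24, 36, 78]
t=5: [83, 164, 174, 177, 170, 93, 181, 198, 189, 129, 80, 176, 176, 166, 112, 75, 130, 123, 146, 149]
t=6: [164, 67, 59, 50, 72, 175, 80, 82, 76, 106, 190, 84, 62, 54, 116, 180, 95, 78, 48, 78]
t=7: [81, 174, 193, 174, 171, 92, 203, 218, 198, 158, 105, 198, 202, 168, 149, 102, 186, 199, 173, 178]
t=8: [164, 96, 95, 59, 63, 163, 131, 140, 83, 58, 145, 120, 115, 55, 50, 150, 97, 98, 50, 63]
t=9: [66, 150, 170, 185, 159, 50, 91, 119, 180, 156, 63, 116, 133, 165, 146, 75, 155, 175, 167, 154]
t=10: [142, 78, 52, 47, 45, 150, 149, 106, 57, 42, 158, 126, 79, 36, 51, 155, 69, 40, 31, 49]
t=11: [82, 163, 160, 139, 124, 44, 90, 154, 149, 123, 46, 112, 170, 140, 120, 66, 154, 151, 114, 119]
t=12: [162, 71, 17, 66, 122, 156, 131, 47, 50, 103, 144, 117, 48, 71, 113, 157, 62, 38, 97, 133]

Answer: a_12(12) = 48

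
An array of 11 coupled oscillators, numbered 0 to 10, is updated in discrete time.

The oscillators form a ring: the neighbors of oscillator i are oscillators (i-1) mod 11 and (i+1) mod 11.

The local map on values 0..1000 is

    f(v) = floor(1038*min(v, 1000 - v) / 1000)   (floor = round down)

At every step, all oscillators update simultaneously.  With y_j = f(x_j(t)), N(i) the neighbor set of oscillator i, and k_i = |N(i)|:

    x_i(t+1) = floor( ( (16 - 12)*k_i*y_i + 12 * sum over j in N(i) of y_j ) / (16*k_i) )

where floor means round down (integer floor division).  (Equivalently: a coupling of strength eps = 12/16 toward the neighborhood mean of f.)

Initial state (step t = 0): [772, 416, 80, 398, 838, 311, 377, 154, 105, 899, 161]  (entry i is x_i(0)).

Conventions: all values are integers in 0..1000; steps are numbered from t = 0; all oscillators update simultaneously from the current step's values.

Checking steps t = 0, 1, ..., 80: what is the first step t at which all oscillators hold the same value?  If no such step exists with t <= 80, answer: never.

Simulating step by step:
t=0: [772, 416, 80, 398, 838, 311, 377, 154, 105, 899, 161]  (not all equal)
t=1: [283, 227, 337, 197, 317, 290, 278, 226, 125, 129, 169]  (not all equal)
t=2: [227, 299, 251, 305, 271, 306, 272, 214, 169, 147, 203]  (not all equal)
t=3: [253, 263, 299, 281, 307, 290, 272, 226, 184, 182, 197]  (not all equal)
t=4: [244, 282, 288, 308, 301, 300, 271, 235, 205, 194, 219]  (not all equal)
t=5: [257, 279, 303, 308, 314, 300, 278, 245, 219, 214, 227]  (not all equal)
t=6: [263, 289, 306, 319, 317, 307, 283, 256, 235, 228, 241]  (not all equal)
t=7: [273, 295, 315, 325, 325, 312, 291, 267, 248, 243, 253]  (not all equal)
t=8: [283, 304, 322, 332, 331, 320, 300, 278, 262, 257, 266]  (not all equal)
t=9: [294, 313, 330, 339, 339, 328, 310, 290, 275, 271, 278]  (not all equal)
t=10: [305, 323, 338, 347, 346, 337, 320, 302, 289, 285, 291]  (not all equal)
t=11: [317, 333, 348, 355, 355, 346, 331, 314, 302, 299, 304]  (not all equal)
t=12: [329, 345, 357, 365, 364, 356, 342, 327, 316, 313, 318]  (not all equal)
t=13: [343, 356, 368, 374, 374, 366, 354, 340, 330, 327, 331]  (not all equal)
t=14: [356, 368, 379, 385, 384, 377, 365, 353, 344, 341, 346]  (not all equal)
t=15: [369, 381, 390, 396, 395, 388, 378, 367, 358, 356, 360]  (not all equal)
t=16: [383, 393, 403, 408, 407, 401, 391, 381, 373, 371, 375]  (not all equal)
t=17: [397, 407, 415, 420, 420, 414, 405, 395, 389, 387, 390]  (not all equal)
t=18: [412, 421, 428, 433, 432, 427, 419, 411, 404, 402, 405]  (not all equal)
t=19: [427, 435, 442, 446, 446, 441, 434, 426, 420, 418, 421]  (not all equal)
t=20: [443, 450, 456, 460, 460, 456, 449, 442, 436, 434, 437]  (not all equal)
t=21: [459, 466, 472, 475, 475, 471, 465, 458, 453, 451, 454]  (not all equal)
t=22: [476, 482, 488, 491, 491, 487, 481, 475, 471, 469, 471]  (not all equal)
t=23: [494, 500, 504, 507, 507, 504, 499, 493, 489, 487, 489]  (not all equal)
t=24: [512, 514, 514, 512, 512, 514, 513, 511, 507, 506, 508]  (not all equal)
t=25: [506, 504, 504, 505, 505, 505, 505, 507, 509, 510, 509]  (not all equal)
t=26: [511, 513, 513, 513, 513, 513, 512, 511, 509, 508, 509]  (not all equal)
t=27: [507, 505, 505, 505, 505, 505, 506, 507, 508, 509, 508]  (not all equal)
t=28: [511, 512, 513, 513, 513, 512, 512, 511, 510, 509, 510]  (not all equal)
t=29: [507, 506, 505, 505, 505, 505, 506, 507, 508, 508, 508]  (not all equal)
t=30: [511, 512, 512, 513, 513, 512, 512, 511, 510, 510, 510]  (not all equal)
t=31: [507, 506, 505, 505, 505, 505, 506, 507, 507, 508, 507]  (not all equal)
t=32: [511, 512, 512, 513, 513, 512, 512, 511, 510, 510, 510]  (not all equal)

Answer: never
Key observation: The state at step 30 reappears at step 32 — the system is in a cycle of period 2 from step 30 on.  No step 0..32 is synchronized, and the cycle repeats forever, so no step up to 80 (or ever) has all oscillators equal.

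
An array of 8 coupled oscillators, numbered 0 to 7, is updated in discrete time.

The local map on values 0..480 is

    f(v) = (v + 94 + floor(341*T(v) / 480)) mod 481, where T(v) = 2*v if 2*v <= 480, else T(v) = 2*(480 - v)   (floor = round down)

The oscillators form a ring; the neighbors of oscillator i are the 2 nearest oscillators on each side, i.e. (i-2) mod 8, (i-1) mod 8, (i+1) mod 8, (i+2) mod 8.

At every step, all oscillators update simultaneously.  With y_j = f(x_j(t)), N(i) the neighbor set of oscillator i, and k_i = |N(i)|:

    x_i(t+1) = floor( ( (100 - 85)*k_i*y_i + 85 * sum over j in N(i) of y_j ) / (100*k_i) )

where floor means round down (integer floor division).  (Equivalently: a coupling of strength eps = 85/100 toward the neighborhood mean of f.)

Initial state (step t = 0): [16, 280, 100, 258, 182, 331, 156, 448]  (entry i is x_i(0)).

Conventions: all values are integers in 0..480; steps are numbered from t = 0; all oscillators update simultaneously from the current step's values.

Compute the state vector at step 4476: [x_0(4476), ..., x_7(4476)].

Simulating step by step:
t=0: [16, 280, 100, 258, 182, 331, 156, 448]
t=1: [251, 188, 166, 181, 251, 196, 165, 214]
t=2: [76, 92, 107, 83, 63, 94, 128, 95]
t=3: [337, 312, 293, 306, 328, 317, 308, 328]
t=4: [162, 161, 161, 163, 164, 160, 157, 159]
t=5: [203, 104, 5, 4, 104, 205, 175, 173]
t=6: [125, 124, 206, 207, 126, 125, 130, 130]
t=7: [340, 277, 293, 293, 278, 341, 400, 399]
t=8: [150, 158, 169, 169, 158, 150, 147, 147]
t=9: [365, 273, 307, 307, 273, 365, 458, 458]
t=10: [137, 148, 166, 166, 148, 137, 135, 135]
t=11: [341, 253, 287, 287, 253, 341, 428, 428]
t=12: [148, 158, 175, 175, 158, 148, 145, 145]
t=13: [365, 277, 311, 311, 277, 365, 454, 454]
t=14: [137, 148, 165, 165, 148, 137, 135, 135]
t=15: [340, 252, 286, 286, 252, 340, 428, 428]
t=16: [148, 158, 175, 175, 158, 148, 145, 145]

Answer: [148, 158, 175, 175, 158, 148, 145, 145]
Key observation: The state at step 12, [148, 158, 175, 175, 158, 148, 145, 145], reappears at step 16: the system is in a cycle of period 4 from step 12 on.  Therefore the state at step 4476 equals the state at step 12 + ((4476 - 12) mod 4) = 12, which is [148, 158, 175, 175, 158, 148, 145, 145].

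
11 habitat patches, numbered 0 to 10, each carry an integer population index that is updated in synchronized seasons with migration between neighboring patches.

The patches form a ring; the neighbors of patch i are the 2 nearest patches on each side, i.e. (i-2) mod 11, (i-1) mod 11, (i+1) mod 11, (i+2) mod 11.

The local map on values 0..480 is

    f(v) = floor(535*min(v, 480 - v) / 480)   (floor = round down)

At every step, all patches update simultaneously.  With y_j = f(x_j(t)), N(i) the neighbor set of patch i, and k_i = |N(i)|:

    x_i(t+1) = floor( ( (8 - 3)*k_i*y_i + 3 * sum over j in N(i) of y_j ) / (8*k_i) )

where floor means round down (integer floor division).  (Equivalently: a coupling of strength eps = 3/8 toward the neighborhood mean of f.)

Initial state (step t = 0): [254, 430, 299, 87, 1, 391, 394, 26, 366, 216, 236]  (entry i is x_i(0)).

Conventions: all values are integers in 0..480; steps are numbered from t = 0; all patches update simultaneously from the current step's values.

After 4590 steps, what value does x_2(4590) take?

Answer: x_2(4590) = 254
Key observation: The state at step 16, [251, 251, 254, 255, 257, 256, 256, 254, 253, 251, 251], reappears at step 18: the system is in a cycle of period 2 from step 16 on.  Therefore the state at step 4590 equals the state at step 16 + ((4590 - 16) mod 2) = 16, which is [251, 251, 254, 255, 257, 256, 256, 254, 253, 251, 251].

Derivation:
t=0: [254, 430, 299, 87, 1, 391, 394, 26, 366, 216, 236]
t=1: [228, 110, 163, 93, 46, 82, 83, 70, 138, 212, 227]
t=2: [233, 150, 162, 106, 75, 87, 92, 102, 157, 216, 229]
t=3: [240, 180, 171, 123, 98, 99, 107, 128, 175, 225, 238]
t=4: [251, 205, 185, 142, 120, 116, 126, 151, 194, 237, 251]
t=5: [248, 224, 201, 164, 142, 136, 148, 175, 212, 248, 249]
t=6: [253, 241, 219, 187, 166, 159, 171, 197, 229, 249, 254]
t=7: [253, 255, 238, 211, 192, 185, 197, 219, 245, 252, 253]
t=8: [253, 250, 254, 234, 220, 214, 223, 240, 254, 253, 253]
t=9: [253, 255, 251, 255, 246, 244, 248, 259, 252, 254, 253]
t=10: [252, 251, 254, 252, 258, 259, 257, 249, 253, 251, 252]
t=11: [253, 254, 251, 252, 248, 248, 249, 254, 253, 254, 254]
t=12: [252, 251, 254, 254, 257, 256, 256, 252, 252, 251, 251]
t=13: [254, 254, 251, 250, 248, 249, 249, 253, 253, 254, 254]
t=14: [251, 251, 254, 255, 257, 256, 256, 253, 253, 251, 251]
t=15: [254, 254, 251, 250, 248, 249, 249, 252, 253, 254, 254]
t=16: [251, 251, 254, 255, 257, 256, 256, 254, 253, 251, 251]
t=17: [254, 254, 251, 250, 248, 249, 249, 251, 252, 254, 254]
t=18: [251, 251, 254, 255, 257, 256, 256, 254, 253, 251, 251]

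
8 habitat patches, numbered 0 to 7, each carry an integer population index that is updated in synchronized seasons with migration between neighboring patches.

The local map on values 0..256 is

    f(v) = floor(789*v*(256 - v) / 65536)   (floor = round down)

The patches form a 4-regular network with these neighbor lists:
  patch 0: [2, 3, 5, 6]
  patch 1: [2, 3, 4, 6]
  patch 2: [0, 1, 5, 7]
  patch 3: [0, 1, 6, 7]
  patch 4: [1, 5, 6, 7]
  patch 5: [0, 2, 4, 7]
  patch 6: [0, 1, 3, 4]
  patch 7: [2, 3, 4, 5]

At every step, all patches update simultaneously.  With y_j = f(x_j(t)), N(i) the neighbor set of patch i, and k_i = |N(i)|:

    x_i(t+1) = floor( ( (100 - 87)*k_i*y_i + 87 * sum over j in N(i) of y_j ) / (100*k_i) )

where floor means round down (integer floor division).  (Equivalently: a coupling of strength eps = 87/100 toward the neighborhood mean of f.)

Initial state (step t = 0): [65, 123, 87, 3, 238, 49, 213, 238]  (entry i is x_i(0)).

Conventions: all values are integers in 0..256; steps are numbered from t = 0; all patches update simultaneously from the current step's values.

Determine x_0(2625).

Answer: x_0(2625) = 149
Key observation: The state at step 8, [191, 191, 191, 191, 191, 191, 191, 191], reappears at step 10: the system is in a cycle of period 2 from step 8 on.  Therefore the state at step 2625 equals the state at step 8 + ((2625 - 8) mod 2) = 9, which is [149, 149, 149, 149, 149, 149, 149, 149].

Derivation:
t=0: [65, 123, 87, 3, 238, 49, 213, 238]
t=1: [110, 100, 135, 111, 110, 108, 102, 84]
t=2: [192, 192, 187, 186, 186, 189, 191, 190]
t=3: [152, 153, 149, 149, 150, 152, 151, 154]
t=4: [190, 190, 189, 189, 189, 190, 190, 190]
t=5: [150, 151, 150, 150, 150, 150, 150, 151]
t=6: [191, 190, 190, 190, 190, 190, 190, 190]
t=7: [149, 150, 149, 149, 150, 149, 149, 150]
t=8: [191, 191, 191, 191, 191, 191, 191, 191]
t=9: [149, 149, 149, 149, 149, 149, 149, 149]
t=10: [191, 191, 191, 191, 191, 191, 191, 191]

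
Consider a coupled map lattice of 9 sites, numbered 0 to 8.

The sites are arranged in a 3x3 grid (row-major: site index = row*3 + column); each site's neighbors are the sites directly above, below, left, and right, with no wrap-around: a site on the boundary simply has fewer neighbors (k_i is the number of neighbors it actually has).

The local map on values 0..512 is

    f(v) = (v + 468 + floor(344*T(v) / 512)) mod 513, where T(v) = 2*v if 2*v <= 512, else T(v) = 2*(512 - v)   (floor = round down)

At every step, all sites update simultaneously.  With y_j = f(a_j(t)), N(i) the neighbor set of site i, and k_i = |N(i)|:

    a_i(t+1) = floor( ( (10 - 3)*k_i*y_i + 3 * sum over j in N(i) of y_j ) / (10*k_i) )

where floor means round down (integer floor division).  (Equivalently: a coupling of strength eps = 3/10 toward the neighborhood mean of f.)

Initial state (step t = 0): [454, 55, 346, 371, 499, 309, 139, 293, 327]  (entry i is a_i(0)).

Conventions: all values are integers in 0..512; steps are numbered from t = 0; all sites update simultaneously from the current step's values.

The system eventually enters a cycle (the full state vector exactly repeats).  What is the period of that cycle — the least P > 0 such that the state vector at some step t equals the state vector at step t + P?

Answer: 1
Key observation: The state at step 18, [478, 478, 478, 478, 478, 478, 478, 478, 478], reappears at step 19 — and no state repeats earlier — so the cycle the system enters has period 1.

Derivation:
t=0: [454, 55, 346, 371, 499, 309, 139, 293, 327]
t=1: [352, 154, 23, 125, 339, 66, 200, 97, 19]
t=2: [90, 223, 69, 217, 73, 129, 360, 222, 402]
t=3: [256, 374, 191, 353, 213, 254, 144, 396, 462]
t=4: [30, 90, 287, 84, 359, 159, 281, 477, 420]
t=5: [64, 121, 95, 112, 88, 282, 117, 389, 469]
t=6: [141, 210, 164, 201, 187, 105, 269, 443, 418]
t=7: [330, 414, 334, 369, 392, 263, 163, 435, 452]
t=8: [86, 403, 91, 88, 433, 128, 310, 478, 420]
t=9: [208, 434, 231, 180, 450, 294, 111, 436, 458]
t=10: [439, 487, 425, 377, 445, 166, 280, 463, 417]
t=11: [415, 480, 470, 101, 440, 389, 95, 440, 473]
t=12: [450, 481, 484, 250, 468, 501, 226, 458, 486]
t=13: [417, 478, 475, 164, 446, 472, 415, 483, 475]
t=14: [471, 481, 479, 386, 475, 480, 472, 480, 478]
t=15: [484, 477, 477, 501, 481, 478, 484, 478, 478]
t=16: [475, 478, 478, 471, 476, 478, 475, 477, 478]
t=17: [479, 478, 478, 480, 479, 478, 479, 478, 478]
t=18: [478, 478, 478, 478, 478, 478, 478, 478, 478]
t=19: [478, 478, 478, 478, 478, 478, 478, 478, 478]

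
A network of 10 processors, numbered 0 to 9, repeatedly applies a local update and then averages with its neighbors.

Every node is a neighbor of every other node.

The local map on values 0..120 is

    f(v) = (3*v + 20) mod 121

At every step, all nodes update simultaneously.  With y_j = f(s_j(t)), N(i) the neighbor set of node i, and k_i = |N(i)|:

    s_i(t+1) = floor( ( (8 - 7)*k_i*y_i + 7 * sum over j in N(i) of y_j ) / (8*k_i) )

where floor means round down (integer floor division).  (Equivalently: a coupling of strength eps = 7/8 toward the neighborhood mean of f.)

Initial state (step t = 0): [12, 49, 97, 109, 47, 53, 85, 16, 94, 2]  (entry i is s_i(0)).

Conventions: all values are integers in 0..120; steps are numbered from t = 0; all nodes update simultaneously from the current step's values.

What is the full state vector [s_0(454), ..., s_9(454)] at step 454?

Answer: [69, 69, 69, 69, 69, 69, 69, 69, 69, 69]
Key observation: The state at step 2, [66, 66, 66, 66, 66, 66, 66, 66, 66, 66], reappears at step 7: the system is in a cycle of period 5 from step 2 on.  Therefore the state at step 454 equals the state at step 2 + ((454 - 2) mod 5) = 4, which is [69, 69, 69, 69, 69, 69, 69, 69, 69, 69].

Derivation:
t=0: [12, 49, 97, 109, 47, 53, 85, 16, 94, 2]
t=1: [56, 55, 56, 57, 55, 56, 55, 56, 56, 55]
t=2: [66, 66, 66, 66, 66, 66, 66, 66, 66, 66]
t=3: [97, 97, 97, 97, 97, 97, 97, 97, 97, 97]
t=4: [69, 69, 69, 69, 69, 69, 69, 69, 69, 69]
t=5: [106, 106, 106, 106, 106, 106, 106, 106, 106, 106]
t=6: [96, 96, 96, 96, 96, 96, 96, 96, 96, 96]
t=7: [66, 66, 66, 66, 66, 66, 66, 66, 66, 66]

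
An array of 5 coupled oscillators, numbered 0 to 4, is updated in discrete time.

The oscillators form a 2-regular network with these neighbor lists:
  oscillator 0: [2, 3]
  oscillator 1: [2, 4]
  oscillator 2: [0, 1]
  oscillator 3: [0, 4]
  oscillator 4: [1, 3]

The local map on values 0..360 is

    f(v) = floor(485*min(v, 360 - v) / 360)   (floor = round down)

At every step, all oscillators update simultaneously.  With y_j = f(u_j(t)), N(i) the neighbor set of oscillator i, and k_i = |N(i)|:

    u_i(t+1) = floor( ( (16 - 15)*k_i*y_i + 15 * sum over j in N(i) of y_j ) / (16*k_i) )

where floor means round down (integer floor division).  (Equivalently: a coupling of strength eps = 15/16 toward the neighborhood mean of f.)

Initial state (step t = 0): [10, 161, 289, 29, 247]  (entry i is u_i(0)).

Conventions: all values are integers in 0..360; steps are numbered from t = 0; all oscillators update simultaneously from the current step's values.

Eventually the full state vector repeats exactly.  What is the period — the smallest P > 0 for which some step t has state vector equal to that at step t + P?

Simulating step by step:
t=0: [10, 161, 289, 29, 247]
t=1: [63, 129, 113, 79, 129]
t=2: [126, 163, 129, 127, 141]
t=3: [171, 183, 192, 178, 194]
t=4: [232, 225, 233, 227, 237]
t=5: [174, 168, 176, 169, 179]
t=6: [232, 238, 230, 236, 227]
t=7: [171, 176, 168, 174, 166]
t=8: [230, 225, 233, 226, 234]
t=9: [175, 170, 177, 172, 179]
t=10: [234, 238, 232, 237, 230]
t=11: [168, 172, 166, 171, 165]
t=12: [226, 223, 228, 224, 229]
t=13: [180, 176, 181, 178, 183]
t=14: [240, 239, 239, 239, 238]
t=15: [162, 163, 162, 162, 163]
t=16: [218, 218, 218, 218, 218]
t=17: [191, 191, 191, 191, 191]
t=18: [227, 227, 227, 227, 227]
t=19: [179, 179, 179, 179, 179]
t=20: [241, 241, 241, 241, 241]
t=21: [160, 160, 160, 160, 160]
t=22: [215, 215, 215, 215, 215]
t=23: [195, 195, 195, 195, 195]
t=24: [222, 222, 222, 222, 222]
t=25: [185, 185, 185, 185, 185]
t=26: [235, 235, 235, 235, 235]
t=27: [168, 168, 168, 168, 168]
t=28: [226, 226, 226, 226, 226]
t=29: [180, 180, 180, 180, 180]
t=30: [242, 242, 242, 242, 242]
t=31: [158, 158, 158, 158, 158]
t=32: [212, 212, 212, 212, 212]
t=33: [199, 199, 199, 199, 199]
t=34: [216, 216, 216, 216, 216]
t=35: [194, 194, 194, 194, 194]
t=36: [223, 223, 223, 223, 223]
t=37: [184, 184, 184, 184, 184]
t=38: [237, 237, 237, 237, 237]
t=39: [165, 165, 165, 165, 165]
t=40: [222, 222, 222, 222, 222]

Answer: 16
Key observation: The state at step 24, [222, 222, 222, 222, 222], reappears at step 40 — and no state repeats earlier — so the cycle the system enters has period 16.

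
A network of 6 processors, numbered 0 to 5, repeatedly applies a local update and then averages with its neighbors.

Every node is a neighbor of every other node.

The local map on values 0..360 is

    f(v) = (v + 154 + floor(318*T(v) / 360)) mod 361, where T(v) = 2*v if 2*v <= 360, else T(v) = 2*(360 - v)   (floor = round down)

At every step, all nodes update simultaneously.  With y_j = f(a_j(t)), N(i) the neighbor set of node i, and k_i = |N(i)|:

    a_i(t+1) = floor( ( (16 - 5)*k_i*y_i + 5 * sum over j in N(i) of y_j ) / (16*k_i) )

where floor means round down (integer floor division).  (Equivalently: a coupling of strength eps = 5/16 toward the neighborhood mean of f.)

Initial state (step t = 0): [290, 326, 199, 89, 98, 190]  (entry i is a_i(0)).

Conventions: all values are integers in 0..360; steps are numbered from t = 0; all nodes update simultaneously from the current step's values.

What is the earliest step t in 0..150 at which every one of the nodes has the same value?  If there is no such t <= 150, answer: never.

Answer: 10
Key observation: Synchronization is absorbing here: once all nodes are equal they stay equal, and step 10 is the first all-equal step.

Derivation:
t=0: [290, 326, 199, 89, 98, 190]  (not all equal)
t=1: [194, 177, 237, 89, 105, 242]  (not all equal)
t=2: [248, 249, 227, 97, 125, 225]  (not all equal)
t=3: [222, 222, 232, 112, 160, 234]  (not all equal)
t=4: [245, 245, 241, 148, 231, 240]  (not all equal)
t=5: [239, 239, 241, 215, 245, 242]  (not all equal)
t=6: [245, 245, 245, 257, 243, 244]  (not all equal)
t=7: [240, 240, 240, 234, 241, 240]  (not all equal)
t=8: [245, 245, 245, 247, 244, 245]  (not all equal)
t=9: [240, 240, 240, 239, 240, 240]  (not all equal)
t=10: [245, 245, 245, 245, 245, 245]  (all equal)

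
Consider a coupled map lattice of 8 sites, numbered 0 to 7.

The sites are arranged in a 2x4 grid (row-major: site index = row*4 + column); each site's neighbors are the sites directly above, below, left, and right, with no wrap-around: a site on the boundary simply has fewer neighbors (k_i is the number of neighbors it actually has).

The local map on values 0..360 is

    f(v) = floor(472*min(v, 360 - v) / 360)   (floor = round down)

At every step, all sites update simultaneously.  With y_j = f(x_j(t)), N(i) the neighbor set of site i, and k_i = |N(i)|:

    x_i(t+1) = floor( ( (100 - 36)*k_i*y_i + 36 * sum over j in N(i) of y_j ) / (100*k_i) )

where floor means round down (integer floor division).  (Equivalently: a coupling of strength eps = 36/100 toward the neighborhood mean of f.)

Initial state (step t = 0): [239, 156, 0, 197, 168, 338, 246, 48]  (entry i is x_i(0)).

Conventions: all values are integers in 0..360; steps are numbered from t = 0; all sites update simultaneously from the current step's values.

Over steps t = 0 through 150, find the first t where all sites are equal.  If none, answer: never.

Answer: never
Key observation: The state at step 36 reappears at step 44 — the system is in a cycle of period 8 from step 36 on.  No step 0..44 is synchronized, and the cycle repeats forever, so no step up to 150 (or ever) has all sites equal.

Derivation:
t=0: [239, 156, 0, 197, 168, 338, 246, 48]  (not all equal)
t=1: [177, 152, 67, 147, 174, 86, 106, 104]  (not all equal)
t=2: [225, 179, 119, 163, 207, 139, 128, 146]  (not all equal)
t=3: [191, 211, 173, 198, 192, 188, 170, 190]  (not all equal)
t=4: [216, 205, 220, 216, 221, 220, 222, 220]  (not all equal)
t=5: [189, 196, 185, 186, 183, 184, 181, 183]  (not all equal)
t=6: [223, 219, 227, 228, 230, 228, 232, 231]  (not all equal)
t=7: [178, 180, 174, 172, 172, 173, 168, 169]  (not all equal)
t=8: [232, 233, 227, 224, 226, 226, 221, 221]  (not all equal)
t=9: [168, 168, 174, 178, 173, 174, 180, 181]  (not all equal)
t=10: [221, 221, 228, 232, 225, 227, 233, 234]  (not all equal)
t=11: [181, 179, 172, 167, 177, 174, 167, 165]  (not all equal)
t=12: [233, 232, 224, 218, 231, 228, 219, 216]  (not all equal)
t=13: [166, 168, 178, 184, 169, 173, 182, 186]  (not all equal)
t=14: [218, 221, 231, 230, 221, 225, 231, 229]  (not all equal)
t=15: [184, 180, 170, 170, 181, 177, 170, 170]  (not all equal)
t=16: [231, 233, 223, 222, 232, 231, 223, 222]  (not all equal)
t=17: [168, 168, 177, 179, 167, 169, 177, 179]  (not all equal)
t=18: [219, 221, 230, 233, 218, 221, 230, 233]  (not all equal)
t=19: [184, 180, 170, 166, 184, 181, 170, 166]  (not all equal)
t=20: [231, 233, 223, 217, 230, 232, 222, 217]  (not all equal)
t=21: [168, 168, 178, 185, 169, 168, 179, 185]  (not all equal)
t=22: [220, 221, 231, 229, 220, 221, 231, 229]  (not all equal)
t=23: [182, 180, 170, 170, 182, 180, 170, 170]  (not all equal)
t=24: [233, 233, 223, 222, 233, 233, 223, 222]  (not all equal)
t=25: [166, 167, 177, 179, 166, 167, 177, 179]  (not all equal)
t=26: [217, 219, 230, 233, 217, 219, 230, 233]  (not all equal)
t=27: [186, 182, 171, 166, 186, 182, 171, 166]  (not all equal)
t=28: [228, 231, 224, 218, 228, 231, 224, 218]  (not all equal)
t=29: [172, 170, 177, 184, 172, 170, 177, 184]  (not all equal)
t=30: [224, 223, 230, 230, 224, 223, 230, 230]  (not all equal)
t=31: [178, 177, 171, 170, 178, 177, 171, 170]  (not all equal)
t=32: [232, 231, 224, 222, 232, 231, 224, 222]  (not all equal)
t=33: [167, 169, 177, 179, 167, 169, 177, 179]  (not all equal)
t=34: [218, 221, 230, 233, 218, 221, 230, 233]  (not all equal)
t=35: [185, 181, 170, 166, 185, 181, 170, 166]  (not all equal)
t=36: [229, 231, 222, 217, 229, 231, 222, 217]  (not all equal)
t=37: [170, 170, 179, 185, 170, 170, 179, 185]  (not all equal)
t=38: [222, 223, 231, 229, 222, 223, 231, 229]  (not all equal)
t=39: [179, 177, 170, 170, 179, 177, 170, 170]  (not all equal)
t=40: [233, 231, 223, 222, 233, 231, 223, 222]  (not all equal)
t=41: [166, 169, 177, 179, 166, 169, 177, 179]  (not all equal)
t=42: [217, 221, 230, 233, 217, 221, 230, 233]  (not all equal)
t=43: [186, 181, 170, 166, 186, 181, 170, 166]  (not all equal)
t=44: [229, 231, 222, 217, 229, 231, 222, 217]  (not all equal)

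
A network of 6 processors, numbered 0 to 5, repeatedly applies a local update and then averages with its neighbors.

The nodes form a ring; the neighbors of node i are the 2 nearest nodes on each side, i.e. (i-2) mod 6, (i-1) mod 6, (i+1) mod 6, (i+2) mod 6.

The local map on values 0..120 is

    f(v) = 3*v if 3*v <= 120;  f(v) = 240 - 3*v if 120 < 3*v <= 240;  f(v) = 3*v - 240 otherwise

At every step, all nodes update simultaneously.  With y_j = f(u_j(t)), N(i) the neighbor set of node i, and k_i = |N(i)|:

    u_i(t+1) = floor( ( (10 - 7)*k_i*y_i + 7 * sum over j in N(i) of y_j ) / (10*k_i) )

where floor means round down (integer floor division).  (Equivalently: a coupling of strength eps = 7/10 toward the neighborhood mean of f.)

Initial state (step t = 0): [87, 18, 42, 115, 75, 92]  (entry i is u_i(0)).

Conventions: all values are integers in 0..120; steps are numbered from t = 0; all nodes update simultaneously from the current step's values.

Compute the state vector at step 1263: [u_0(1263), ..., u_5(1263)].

Simulating step by step:
t=0: [87, 18, 42, 115, 75, 92]
t=1: [44, 64, 68, 69, 52, 44]
t=2: [80, 64, 58, 58, 75, 80]
t=3: [22, 37, 42, 42, 27, 22]
t=4: [84, 96, 99, 99, 87, 84]
t=5: [27, 38, 41, 41, 30, 27]
t=6: [94, 103, 105, 105, 96, 94]
t=7: [53, 61, 63, 63, 55, 53]
t=8: [70, 63, 61, 61, 68, 70]
t=9: [39, 45, 47, 47, 41, 39]
t=10: [111, 107, 106, 106, 110, 111]
t=11: [87, 84, 83, 83, 86, 87]
t=12: [16, 14, 13, 13, 15, 16]
t=13: [44, 43, 42, 42, 43, 44]
t=14: [110, 111, 111, 111, 111, 110]
t=15: [91, 91, 92, 92, 91, 91]
t=16: [33, 34, 34, 34, 34, 33]
t=17: [100, 100, 101, 101, 100, 100]
t=18: [60, 61, 61, 61, 61, 60]
t=19: [58, 58, 57, 57, 58, 58]
t=20: [66, 67, 67, 67, 67, 66]
t=21: [40, 40, 39, 39, 40, 40]
t=22: [119, 118, 118, 118, 118, 119]
t=23: [115, 115, 114, 114, 115, 115]
t=24: [104, 103, 103, 103, 103, 104]
t=25: [70, 70, 69, 69, 70, 70]
t=26: [30, 31, 31, 31, 31, 30]
t=27: [91, 91, 92, 92, 91, 91]

Answer: [91, 91, 92, 92, 91, 91]
Key observation: The state at step 15, [91, 91, 92, 92, 91, 91], reappears at step 27: the system is in a cycle of period 12 from step 15 on.  Therefore the state at step 1263 equals the state at step 15 + ((1263 - 15) mod 12) = 15, which is [91, 91, 92, 92, 91, 91].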